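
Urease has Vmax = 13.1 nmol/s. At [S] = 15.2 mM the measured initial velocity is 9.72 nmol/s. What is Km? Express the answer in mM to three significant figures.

5.29 mM

From v = Vmax[S]/(Km+[S]), Km = [S](Vmax − v)/v.
Km = 15.2 × (13.1 − 9.72) / 9.72 = 51.38/9.72 = 5.29 mM.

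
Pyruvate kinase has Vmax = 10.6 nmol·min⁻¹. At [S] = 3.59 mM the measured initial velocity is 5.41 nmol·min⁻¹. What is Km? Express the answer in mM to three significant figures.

From v = Vmax[S]/(Km+[S]), Km = [S](Vmax − v)/v.
Km = 3.59 × (10.6 − 5.41) / 5.41 = 18.63/5.41 = 3.44 mM.

3.44 mM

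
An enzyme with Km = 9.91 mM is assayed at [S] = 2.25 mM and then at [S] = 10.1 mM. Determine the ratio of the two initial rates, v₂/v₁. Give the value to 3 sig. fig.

2.73

The fractional saturations are [S]/(Km+[S]) = 2.25/12.16 = 0.1850 and 10.1/20.01 = 0.5047.
v₂/v₁ is just their ratio: 0.5047/0.1850 = 2.73.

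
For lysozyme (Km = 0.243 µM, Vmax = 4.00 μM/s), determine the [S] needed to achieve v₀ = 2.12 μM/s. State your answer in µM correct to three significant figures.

0.274 µM

Rearranging v = Vmax[S]/(Km+[S]) gives [S] = Km·v/(Vmax − v).
[S] = 0.243 × 2.12 / (4.00 − 2.12) = 0.5152/1.880 = 0.274 µM.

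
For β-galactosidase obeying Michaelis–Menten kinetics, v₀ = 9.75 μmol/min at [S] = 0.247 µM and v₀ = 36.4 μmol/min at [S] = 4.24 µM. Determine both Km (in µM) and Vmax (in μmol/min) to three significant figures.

From v = Vmax[S]/(Km+[S]), each point gives Vmax = v(Km+[S])/[S].
Equating: 9.75(Km+0.247)/0.247 = 36.4(Km+4.24)/4.24.
39.47·Km + 9.75 = 8.585·Km + 36.4, so (39.47 − 8.585)·Km = 36.4 − 9.75.
Km = 26.65/30.89 = 0.863 µM; then Vmax = 9.75(0.863+0.247)/0.247 = 43.8 μmol/min.

Km = 0.863 µM; Vmax = 43.8 μmol/min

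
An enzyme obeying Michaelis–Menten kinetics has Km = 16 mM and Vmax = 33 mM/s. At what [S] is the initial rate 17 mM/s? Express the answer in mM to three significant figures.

The required fractional saturation is v/Vmax = 17/33 = 0.5152.
Then [S]/(Km+[S]) = 0.5152 ⇒ [S] = 16 × 0.5152/(1 − 0.5152) = 17.0 mM.

17.0 mM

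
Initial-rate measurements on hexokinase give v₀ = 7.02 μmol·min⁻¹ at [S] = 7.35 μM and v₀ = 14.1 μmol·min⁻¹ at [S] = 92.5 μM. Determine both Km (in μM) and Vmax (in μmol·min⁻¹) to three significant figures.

Km = 8.82 μM; Vmax = 15.4 μmol·min⁻¹

From v = Vmax[S]/(Km+[S]), each point gives Vmax = v(Km+[S])/[S].
Equating: 7.02(Km+7.35)/7.35 = 14.1(Km+92.5)/92.5.
0.9551·Km + 7.02 = 0.1524·Km + 14.1, so (0.9551 − 0.1524)·Km = 14.1 − 7.02.
Km = 7.080/0.8027 = 8.82 μM; then Vmax = 7.02(8.82+7.35)/7.35 = 15.4 μmol·min⁻¹.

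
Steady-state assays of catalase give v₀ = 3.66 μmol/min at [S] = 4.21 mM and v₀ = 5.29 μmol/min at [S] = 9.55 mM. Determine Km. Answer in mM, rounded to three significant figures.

From v = Vmax[S]/(Km+[S]), each point gives Vmax = v(Km+[S])/[S].
Equating: 3.66(Km+4.21)/4.21 = 5.29(Km+9.55)/9.55.
0.8694·Km + 3.66 = 0.5539·Km + 5.29, so (0.8694 − 0.5539)·Km = 5.29 − 3.66.
Km = 1.630/0.3154 = 5.17 mM; then Vmax = 3.66(5.17+4.21)/4.21 = 8.15 μmol/min.

5.17 mM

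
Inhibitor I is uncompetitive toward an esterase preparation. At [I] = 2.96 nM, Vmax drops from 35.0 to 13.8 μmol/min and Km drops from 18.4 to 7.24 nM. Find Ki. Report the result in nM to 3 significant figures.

1.93 nM

Uncompetitive: Vmax,app = Vmax/α (and Km,app = Km/α) with α = 1 + [I]/Ki.
α = Vmax/Vmax,app = 35.0/13.8 = 2.536.
Ki = [I]/(α − 1) = 2.96/1.536 = 1.93 nM.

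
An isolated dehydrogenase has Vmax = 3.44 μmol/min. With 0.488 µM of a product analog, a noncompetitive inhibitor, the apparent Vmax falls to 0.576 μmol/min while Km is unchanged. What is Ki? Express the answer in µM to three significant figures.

0.0981 µM

Noncompetitive: Vmax,app = Vmax/α with α = 1 + [I]/Ki.
α = Vmax/Vmax,app = 3.44/0.576 = 5.972.
Since α = 1 + [I]/Ki, [I]/Ki = 5.972 − 1 = 4.972 and Ki = 0.488/4.972 = 0.0981 µM.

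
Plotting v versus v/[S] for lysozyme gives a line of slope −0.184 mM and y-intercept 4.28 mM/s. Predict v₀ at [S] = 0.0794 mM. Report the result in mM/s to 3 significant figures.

1.29 mM/s

In the Eadie–Hofstee form v = Vmax − Km·(v/[S]), the slope is −Km and the intercept is Vmax, so Km = 0.184 mM and Vmax = 4.28 mM/s.
v = 4.28 × 0.0794/(0.184 + 0.0794) = 1.29 mM/s.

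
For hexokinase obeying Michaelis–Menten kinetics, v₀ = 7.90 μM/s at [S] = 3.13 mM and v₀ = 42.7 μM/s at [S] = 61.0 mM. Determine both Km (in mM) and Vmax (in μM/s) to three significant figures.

Km = 19.1 mM; Vmax = 56.1 μM/s

From v = Vmax[S]/(Km+[S]), each point gives Vmax = v(Km+[S])/[S].
Equating: 7.90(Km+3.13)/3.13 = 42.7(Km+61.0)/61.0.
2.524·Km + 7.90 = 0.7000·Km + 42.7, so (2.524 − 0.7000)·Km = 42.7 − 7.90.
Km = 34.80/1.824 = 19.1 mM; then Vmax = 7.90(19.1+3.13)/3.13 = 56.1 μM/s.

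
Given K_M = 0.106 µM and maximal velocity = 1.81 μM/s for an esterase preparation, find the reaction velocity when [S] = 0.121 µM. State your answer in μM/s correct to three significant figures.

[S]/(Km+[S]) = 0.121/0.2270 = 0.5330, the fractional saturation.
v = 0.5330 × Vmax = 0.5330 × 1.81 = 0.965 μM/s.

0.965 μM/s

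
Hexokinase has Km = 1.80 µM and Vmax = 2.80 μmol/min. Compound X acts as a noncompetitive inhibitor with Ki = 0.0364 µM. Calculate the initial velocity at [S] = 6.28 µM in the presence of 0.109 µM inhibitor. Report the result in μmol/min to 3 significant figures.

α = 1 + [I]/Ki = 1 + 0.109/0.0364 = 3.995.
For a noncompetitive inhibitor, Vmax is reduced to Vmax/α while Km is unchanged: Km,app = 1.80 µM, Vmax,app = 0.701 μmol/min.
v = Vmax,app·[S]/(Km,app + [S]) = 0.701 × 6.28/(1.80 + 6.28) = 0.545 μmol/min.

0.545 μmol/min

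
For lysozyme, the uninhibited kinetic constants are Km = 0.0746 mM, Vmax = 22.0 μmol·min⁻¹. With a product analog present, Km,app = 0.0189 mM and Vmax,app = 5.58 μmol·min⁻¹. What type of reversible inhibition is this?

Both Km and Vmax decrease by the same factor (~3.94-fold) — characteristic of uncompetitive inhibition.

uncompetitive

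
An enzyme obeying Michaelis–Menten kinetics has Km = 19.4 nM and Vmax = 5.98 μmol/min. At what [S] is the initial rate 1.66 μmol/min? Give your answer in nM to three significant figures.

7.45 nM

Rearranging v = Vmax[S]/(Km+[S]) gives [S] = Km·v/(Vmax − v).
[S] = 19.4 × 1.66 / (5.98 − 1.66) = 32.20/4.320 = 7.45 nM.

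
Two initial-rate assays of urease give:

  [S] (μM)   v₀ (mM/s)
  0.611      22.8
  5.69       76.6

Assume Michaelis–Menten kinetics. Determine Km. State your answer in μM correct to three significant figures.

2.26 μM

From v = Vmax[S]/(Km+[S]), each point gives Vmax = v(Km+[S])/[S].
Equating: 22.8(Km+0.611)/0.611 = 76.6(Km+5.69)/5.69.
37.32·Km + 22.8 = 13.46·Km + 76.6, so (37.32 − 13.46)·Km = 76.6 − 22.8.
Km = 53.80/23.85 = 2.26 μM; then Vmax = 22.8(2.26+0.611)/0.611 = 107 mM/s.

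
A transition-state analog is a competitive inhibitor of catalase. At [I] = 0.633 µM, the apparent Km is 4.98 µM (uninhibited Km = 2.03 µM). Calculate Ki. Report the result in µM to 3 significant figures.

0.436 µM

Competitive: Km,app = α·Km with α = 1 + [I]/Ki.
α = Km,app/Km = 4.98/2.03 = 2.453.
Since α = 1 + [I]/Ki, [I]/Ki = 2.453 − 1 = 1.453 and Ki = 0.633/1.453 = 0.436 µM.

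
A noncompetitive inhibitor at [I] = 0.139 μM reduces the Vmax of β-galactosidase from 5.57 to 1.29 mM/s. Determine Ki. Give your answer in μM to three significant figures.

Noncompetitive: Vmax,app = Vmax/α with α = 1 + [I]/Ki.
α = Vmax/Vmax,app = 5.57/1.29 = 4.318.
Ki = [I]/(α − 1) = 0.139/3.318 = 0.0419 μM.

0.0419 μM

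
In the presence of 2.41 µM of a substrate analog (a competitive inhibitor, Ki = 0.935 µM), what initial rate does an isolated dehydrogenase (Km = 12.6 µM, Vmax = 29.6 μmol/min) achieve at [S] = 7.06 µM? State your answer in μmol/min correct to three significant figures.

α = 1 + [I]/Ki = 1 + 2.41/0.935 = 3.578.
For a competitive inhibitor, Vmax is unchanged and the apparent Km becomes α·Km: Km,app = 45.1 µM, Vmax,app = 29.6 μmol/min.
v = Vmax,app·[S]/(Km,app + [S]) = 29.6 × 7.06/(45.1 + 7.06) = 4.01 μmol/min.

4.01 μmol/min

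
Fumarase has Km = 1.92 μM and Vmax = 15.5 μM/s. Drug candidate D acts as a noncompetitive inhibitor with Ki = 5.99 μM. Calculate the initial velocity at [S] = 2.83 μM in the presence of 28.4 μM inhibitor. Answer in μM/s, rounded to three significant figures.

With α = 1 + [I]/Ki = 1 + 28.4/5.99 = 5.741, the noncompetitive rate law is v = (Vmax/α)·[S] / (Km + [S]).
v = (15.5/5.741)×2.83 / (1.92 + 2.83) = 7.640/4.750 = 1.61 μM/s.

1.61 μM/s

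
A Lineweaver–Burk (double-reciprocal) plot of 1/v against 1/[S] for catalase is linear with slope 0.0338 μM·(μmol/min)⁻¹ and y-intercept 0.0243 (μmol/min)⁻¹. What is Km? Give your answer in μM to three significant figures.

1.39 μM

y-intercept = 1/Vmax ⇒ Vmax = 41.2 μmol/min; slope = Km/Vmax ⇒ Km = slope × Vmax.
Km = 0.0338 × 41.2 = 1.39 μM.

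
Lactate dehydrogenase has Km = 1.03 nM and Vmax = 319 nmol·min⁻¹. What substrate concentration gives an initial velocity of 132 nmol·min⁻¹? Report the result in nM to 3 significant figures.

Rearranging v = Vmax[S]/(Km+[S]) gives [S] = Km·v/(Vmax − v).
[S] = 1.03 × 132 / (319 − 132) = 136.0/187.0 = 0.727 nM.

0.727 nM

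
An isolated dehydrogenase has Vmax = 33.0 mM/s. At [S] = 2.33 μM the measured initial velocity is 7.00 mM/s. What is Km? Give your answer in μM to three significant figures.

v/Vmax = 7.00/33.0 = 0.2121 = [S]/(Km+[S]).
So Km + [S] = [S]/0.2121 = 10.98 μM, giving Km = 10.98 − 2.33 = 8.65 μM.

8.65 μM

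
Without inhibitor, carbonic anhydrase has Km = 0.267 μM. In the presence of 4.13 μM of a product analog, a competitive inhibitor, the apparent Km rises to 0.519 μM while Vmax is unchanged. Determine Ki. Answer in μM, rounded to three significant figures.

4.38 μM

Competitive: Km,app = α·Km with α = 1 + [I]/Ki.
α = Km,app/Km = 0.519/0.267 = 1.944.
Ki = [I]/(α − 1) = 4.13/0.9438 = 4.38 μM.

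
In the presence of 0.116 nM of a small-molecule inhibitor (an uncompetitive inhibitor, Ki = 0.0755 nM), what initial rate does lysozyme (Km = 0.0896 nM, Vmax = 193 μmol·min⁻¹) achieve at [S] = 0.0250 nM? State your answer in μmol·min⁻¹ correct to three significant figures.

With α = 1 + [I]/Ki = 1 + 0.116/0.0755 = 2.536, the uncompetitive rate law is v = (Vmax/α)·[S] / (Km/α + [S]).
v = (193/2.536)×0.0250 / (0.0896/2.536 + 0.0250) = 1.902/0.06033 = 31.5 μmol·min⁻¹.

31.5 μmol·min⁻¹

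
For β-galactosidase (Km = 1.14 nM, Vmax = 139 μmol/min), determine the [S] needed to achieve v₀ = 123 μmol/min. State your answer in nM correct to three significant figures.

8.76 nM

Rearranging v = Vmax[S]/(Km+[S]) gives [S] = Km·v/(Vmax − v).
[S] = 1.14 × 123 / (139 − 123) = 140.2/16.00 = 8.76 nM.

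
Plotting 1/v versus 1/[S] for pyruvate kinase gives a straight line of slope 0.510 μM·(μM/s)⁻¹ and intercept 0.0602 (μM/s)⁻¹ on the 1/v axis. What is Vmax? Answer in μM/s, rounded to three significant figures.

16.6 μM/s

The y-intercept of a Lineweaver–Burk plot equals 1/Vmax, so Vmax = 1/0.0602 = 16.6 μM/s.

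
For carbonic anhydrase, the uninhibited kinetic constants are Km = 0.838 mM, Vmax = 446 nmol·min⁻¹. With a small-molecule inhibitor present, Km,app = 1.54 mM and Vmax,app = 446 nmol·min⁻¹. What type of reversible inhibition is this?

Km increases (0.838 → 1.54 mM) while Vmax is unchanged — the hallmark of competitive inhibition.

competitive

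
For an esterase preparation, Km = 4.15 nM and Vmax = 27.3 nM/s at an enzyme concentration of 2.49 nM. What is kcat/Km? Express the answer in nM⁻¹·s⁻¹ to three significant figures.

2.64 nM⁻¹·s⁻¹

kcat = Vmax/[E]total = 27.3/2.49 = 11.0 s⁻¹.
kcat/Km = 11.0/4.15 = 2.64 nM⁻¹·s⁻¹.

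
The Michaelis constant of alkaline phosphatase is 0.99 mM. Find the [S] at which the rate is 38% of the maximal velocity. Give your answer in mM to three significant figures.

v/Vmax = [S]/(Km+[S]) = 0.38, so [S] = Km·0.38/(1 − 0.38) = 0.99 × 0.6129.
[S] = 0.607 mM.

0.607 mM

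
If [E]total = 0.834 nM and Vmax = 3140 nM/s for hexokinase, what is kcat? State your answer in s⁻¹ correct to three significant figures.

kcat = Vmax/[E]total = 3140 nM/s / 0.834 nM = 3760 s⁻¹.

3760 s⁻¹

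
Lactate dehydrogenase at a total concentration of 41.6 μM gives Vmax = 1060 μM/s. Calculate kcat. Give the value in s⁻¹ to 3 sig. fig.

kcat = Vmax/[E]total = 1060 μM/s / 41.6 μM = 25.5 s⁻¹.

25.5 s⁻¹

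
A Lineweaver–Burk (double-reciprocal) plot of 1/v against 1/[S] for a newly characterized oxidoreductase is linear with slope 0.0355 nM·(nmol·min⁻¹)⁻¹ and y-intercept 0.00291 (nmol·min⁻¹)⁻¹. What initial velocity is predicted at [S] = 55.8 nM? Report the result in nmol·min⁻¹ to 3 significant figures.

282 nmol·min⁻¹

The y-intercept is 1/Vmax, so Vmax = 1/0.00291 = 344 nmol·min⁻¹.
The slope is Km/Vmax, so Km = 0.0355 × 344 = 12.2 nM.
Then v = 344 × 55.8/(12.2 + 55.8) = 282 nmol·min⁻¹.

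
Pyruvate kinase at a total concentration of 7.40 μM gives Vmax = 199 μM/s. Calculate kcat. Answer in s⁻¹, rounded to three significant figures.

26.9 s⁻¹

kcat = Vmax/[E]total = 199 μM/s / 7.40 μM = 26.9 s⁻¹.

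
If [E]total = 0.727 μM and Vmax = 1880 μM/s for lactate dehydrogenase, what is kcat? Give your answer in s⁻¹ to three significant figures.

kcat = Vmax/[E]total = 1880 μM/s / 0.727 μM = 2590 s⁻¹.

2590 s⁻¹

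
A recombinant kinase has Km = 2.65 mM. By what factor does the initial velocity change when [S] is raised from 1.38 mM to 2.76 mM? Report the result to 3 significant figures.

The fractional saturations are [S]/(Km+[S]) = 1.38/4.030 = 0.3424 and 2.76/5.410 = 0.5102.
v₂/v₁ is just their ratio: 0.5102/0.3424 = 1.49.

1.49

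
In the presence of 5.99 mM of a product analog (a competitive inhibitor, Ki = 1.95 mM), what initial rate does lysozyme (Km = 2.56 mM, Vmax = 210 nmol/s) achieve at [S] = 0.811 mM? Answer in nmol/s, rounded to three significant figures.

15.2 nmol/s

α = 1 + [I]/Ki = 1 + 5.99/1.95 = 4.072.
For a competitive inhibitor, Vmax is unchanged and the apparent Km becomes α·Km: Km,app = 10.4 mM, Vmax,app = 210 nmol/s.
v = Vmax,app·[S]/(Km,app + [S]) = 210 × 0.811/(10.4 + 0.811) = 15.2 nmol/s.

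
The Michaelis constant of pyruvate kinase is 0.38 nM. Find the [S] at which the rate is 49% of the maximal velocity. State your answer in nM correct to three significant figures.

0.365 nM

v/Vmax = [S]/(Km+[S]) = 0.49, so [S] = Km·0.49/(1 − 0.49) = 0.38 × 0.9608.
[S] = 0.365 nM.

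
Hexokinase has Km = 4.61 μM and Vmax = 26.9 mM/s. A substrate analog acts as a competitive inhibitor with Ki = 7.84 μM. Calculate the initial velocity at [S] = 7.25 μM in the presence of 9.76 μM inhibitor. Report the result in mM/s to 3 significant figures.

11.1 mM/s

α = 1 + [I]/Ki = 1 + 9.76/7.84 = 2.245.
For a competitive inhibitor, Vmax is unchanged and the apparent Km becomes α·Km: Km,app = 10.3 μM, Vmax,app = 26.9 mM/s.
v = Vmax,app·[S]/(Km,app + [S]) = 26.9 × 7.25/(10.3 + 7.25) = 11.1 mM/s.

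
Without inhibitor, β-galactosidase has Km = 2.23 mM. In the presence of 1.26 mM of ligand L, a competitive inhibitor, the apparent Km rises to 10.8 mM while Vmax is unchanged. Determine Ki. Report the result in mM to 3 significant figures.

0.328 mM

Competitive: Km,app = α·Km with α = 1 + [I]/Ki.
α = Km,app/Km = 10.8/2.23 = 4.843.
Ki = [I]/(α − 1) = 1.26/3.843 = 0.328 mM.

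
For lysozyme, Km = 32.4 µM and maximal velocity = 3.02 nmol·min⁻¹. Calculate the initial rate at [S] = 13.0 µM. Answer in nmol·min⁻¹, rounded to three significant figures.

[S]/(Km+[S]) = 13.0/45.40 = 0.2863, the fractional saturation.
v = 0.2863 × Vmax = 0.2863 × 3.02 = 0.865 nmol·min⁻¹.

0.865 nmol·min⁻¹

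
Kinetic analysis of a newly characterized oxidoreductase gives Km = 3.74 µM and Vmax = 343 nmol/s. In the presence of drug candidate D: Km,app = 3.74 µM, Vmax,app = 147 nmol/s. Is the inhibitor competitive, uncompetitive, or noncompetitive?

Vmax decreases (343 → 147 nmol/s) while Km is unchanged — pure noncompetitive inhibition.

noncompetitive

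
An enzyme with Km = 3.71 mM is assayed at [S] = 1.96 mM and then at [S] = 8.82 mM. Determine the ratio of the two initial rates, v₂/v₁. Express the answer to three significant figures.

2.04

The fractional saturations are [S]/(Km+[S]) = 1.96/5.670 = 0.3457 and 8.82/12.53 = 0.7039.
v₂/v₁ is just their ratio: 0.7039/0.3457 = 2.04.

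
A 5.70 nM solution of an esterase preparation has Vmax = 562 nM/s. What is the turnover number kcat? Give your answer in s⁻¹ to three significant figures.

kcat = Vmax/[E]total = 562 nM/s / 5.70 nM = 98.6 s⁻¹.

98.6 s⁻¹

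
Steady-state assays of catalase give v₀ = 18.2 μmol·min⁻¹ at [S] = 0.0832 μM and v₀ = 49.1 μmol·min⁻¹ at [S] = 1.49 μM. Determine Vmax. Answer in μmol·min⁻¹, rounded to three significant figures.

In reciprocal form, 1/v = (Km/Vmax)·(1/[S]) + 1/Vmax. The two points give (1/[S], 1/v) = (12.02, 0.05495) and (0.6711, 0.02037).
Slope = (0.05495 − 0.02037)/(12.02 − 0.6711) = 0.003047; intercept = 0.05495 − 0.003047×12.02 = 0.01832.
Vmax = 1/intercept = 54.6 μmol·min⁻¹; Km = slope × Vmax = 0.003047 × 54.6 = 0.166 μM.

54.6 μmol·min⁻¹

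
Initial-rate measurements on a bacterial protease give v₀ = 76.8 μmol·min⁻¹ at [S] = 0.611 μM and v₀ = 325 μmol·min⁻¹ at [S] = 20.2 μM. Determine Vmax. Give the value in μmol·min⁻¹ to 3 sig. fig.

361 μmol·min⁻¹

From v = Vmax[S]/(Km+[S]), each point gives Vmax = v(Km+[S])/[S].
Equating: 76.8(Km+0.611)/0.611 = 325(Km+20.2)/20.2.
125.7·Km + 76.8 = 16.09·Km + 325, so (125.7 − 16.09)·Km = 325 − 76.8.
Km = 248.2/109.6 = 2.26 μM; then Vmax = 76.8(2.26+0.611)/0.611 = 361 μmol·min⁻¹.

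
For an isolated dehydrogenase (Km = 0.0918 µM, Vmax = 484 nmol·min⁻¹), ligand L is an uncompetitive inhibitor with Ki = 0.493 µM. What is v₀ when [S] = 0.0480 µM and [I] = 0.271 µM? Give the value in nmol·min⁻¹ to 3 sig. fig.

140 nmol·min⁻¹

α = 1 + [I]/Ki = 1 + 0.271/0.493 = 1.550.
For an uncompetitive inhibitor, both parameters are divided by α, giving Vmax/α and Km/α: Km,app = 0.0592 µM, Vmax,app = 312 nmol·min⁻¹.
v = Vmax,app·[S]/(Km,app + [S]) = 312 × 0.0480/(0.0592 + 0.0480) = 140 nmol·min⁻¹.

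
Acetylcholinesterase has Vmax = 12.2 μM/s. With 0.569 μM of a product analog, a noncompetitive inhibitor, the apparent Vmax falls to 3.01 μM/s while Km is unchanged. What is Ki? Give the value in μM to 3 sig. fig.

0.186 μM

Noncompetitive: Vmax,app = Vmax/α with α = 1 + [I]/Ki.
α = Vmax/Vmax,app = 12.2/3.01 = 4.053.
Ki = [I]/(α − 1) = 0.569/3.053 = 0.186 μM.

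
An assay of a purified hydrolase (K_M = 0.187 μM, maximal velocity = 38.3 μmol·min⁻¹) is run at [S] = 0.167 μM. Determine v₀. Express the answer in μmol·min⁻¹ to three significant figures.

18.1 μmol·min⁻¹

[S]/(Km+[S]) = 0.167/0.3540 = 0.4718, the fractional saturation.
v = 0.4718 × Vmax = 0.4718 × 38.3 = 18.1 μmol·min⁻¹.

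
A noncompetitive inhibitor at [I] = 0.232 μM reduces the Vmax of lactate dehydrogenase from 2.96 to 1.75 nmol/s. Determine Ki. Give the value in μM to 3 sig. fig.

Noncompetitive: Vmax,app = Vmax/α with α = 1 + [I]/Ki.
α = Vmax/Vmax,app = 2.96/1.75 = 1.691.
Since α = 1 + [I]/Ki, [I]/Ki = 1.691 − 1 = 0.6914 and Ki = 0.232/0.6914 = 0.336 μM.

0.336 μM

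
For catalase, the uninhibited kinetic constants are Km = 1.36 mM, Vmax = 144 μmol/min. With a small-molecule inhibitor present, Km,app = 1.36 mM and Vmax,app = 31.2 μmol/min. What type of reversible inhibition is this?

Vmax decreases (144 → 31.2 μmol/min) while Km is unchanged — pure noncompetitive inhibition.

noncompetitive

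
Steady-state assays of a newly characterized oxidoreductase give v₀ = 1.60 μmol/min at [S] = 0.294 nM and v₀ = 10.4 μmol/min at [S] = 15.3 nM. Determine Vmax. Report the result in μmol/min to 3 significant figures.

In reciprocal form, 1/v = (Km/Vmax)·(1/[S]) + 1/Vmax. The two points give (1/[S], 1/v) = (3.401, 0.6250) and (0.06536, 0.09615).
Slope = (0.6250 − 0.09615)/(3.401 − 0.06536) = 0.1585; intercept = 0.6250 − 0.1585×3.401 = 0.08579.
Vmax = 1/intercept = 11.7 μmol/min; Km = slope × Vmax = 0.1585 × 11.7 = 1.85 nM.

11.7 μmol/min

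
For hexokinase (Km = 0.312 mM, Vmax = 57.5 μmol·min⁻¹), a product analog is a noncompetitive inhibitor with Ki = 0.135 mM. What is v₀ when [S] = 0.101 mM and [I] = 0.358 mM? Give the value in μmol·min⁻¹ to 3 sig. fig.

3.85 μmol·min⁻¹

With α = 1 + [I]/Ki = 1 + 0.358/0.135 = 3.652, the noncompetitive rate law is v = (Vmax/α)·[S] / (Km + [S]).
v = (57.5/3.652)×0.101 / (0.312 + 0.101) = 1.590/0.4130 = 3.85 μmol·min⁻¹.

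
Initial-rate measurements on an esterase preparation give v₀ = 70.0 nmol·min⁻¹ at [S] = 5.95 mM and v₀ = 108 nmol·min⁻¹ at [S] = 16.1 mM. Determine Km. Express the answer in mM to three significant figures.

In reciprocal form, 1/v = (Km/Vmax)·(1/[S]) + 1/Vmax. The two points give (1/[S], 1/v) = (0.1681, 0.01429) and (0.06211, 0.009259).
Slope = (0.01429 − 0.009259)/(0.1681 − 0.06211) = 0.04744; intercept = 0.01429 − 0.04744×0.1681 = 0.006313.
Vmax = 1/intercept = 158 nmol·min⁻¹; Km = slope × Vmax = 0.04744 × 158 = 7.51 mM.

7.51 mM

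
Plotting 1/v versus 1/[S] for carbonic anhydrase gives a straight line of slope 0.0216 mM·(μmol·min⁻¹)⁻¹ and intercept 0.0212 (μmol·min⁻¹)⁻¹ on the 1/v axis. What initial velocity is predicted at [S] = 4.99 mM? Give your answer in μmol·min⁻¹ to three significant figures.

39.2 μmol·min⁻¹

The y-intercept is 1/Vmax, so Vmax = 1/0.0212 = 47.2 μmol·min⁻¹.
The slope is Km/Vmax, so Km = 0.0216 × 47.2 = 1.02 mM.
Then v = 47.2 × 4.99/(1.02 + 4.99) = 39.2 μmol·min⁻¹.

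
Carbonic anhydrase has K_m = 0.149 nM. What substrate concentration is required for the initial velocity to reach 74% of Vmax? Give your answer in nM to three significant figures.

v/Vmax = [S]/(Km+[S]) = 0.74, so [S] = Km·0.74/(1 − 0.74) = 0.149 × 2.846.
[S] = 0.424 nM.

0.424 nM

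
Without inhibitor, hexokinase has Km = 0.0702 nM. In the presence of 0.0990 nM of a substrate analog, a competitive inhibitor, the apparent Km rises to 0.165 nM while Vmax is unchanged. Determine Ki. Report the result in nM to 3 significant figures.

0.0733 nM

Competitive: Km,app = α·Km with α = 1 + [I]/Ki.
α = Km,app/Km = 0.165/0.0702 = 2.350.
Since α = 1 + [I]/Ki, [I]/Ki = 2.350 − 1 = 1.350 and Ki = 0.0990/1.350 = 0.0733 nM.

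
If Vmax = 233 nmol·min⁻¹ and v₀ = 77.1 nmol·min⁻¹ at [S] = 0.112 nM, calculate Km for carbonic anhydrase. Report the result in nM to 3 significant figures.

v/Vmax = 77.1/233 = 0.3309 = [S]/(Km+[S]).
So Km + [S] = [S]/0.3309 = 0.3385 nM, giving Km = 0.3385 − 0.112 = 0.226 nM.

0.226 nM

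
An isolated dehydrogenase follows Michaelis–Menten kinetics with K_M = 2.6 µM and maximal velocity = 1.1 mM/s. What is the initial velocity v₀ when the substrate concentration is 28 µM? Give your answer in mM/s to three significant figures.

v = Vmax·[S]/(Km + [S]) = 1.1 × 28 / (2.6 + 28)
  = 30.80 / 30.60 = 1.01 mM/s.

1.01 mM/s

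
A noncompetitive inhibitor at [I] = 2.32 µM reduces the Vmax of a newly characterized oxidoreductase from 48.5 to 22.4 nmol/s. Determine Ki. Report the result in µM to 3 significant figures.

1.99 µM

Noncompetitive: Vmax,app = Vmax/α with α = 1 + [I]/Ki.
α = Vmax/Vmax,app = 48.5/22.4 = 2.165.
Ki = [I]/(α − 1) = 2.32/1.165 = 1.99 µM.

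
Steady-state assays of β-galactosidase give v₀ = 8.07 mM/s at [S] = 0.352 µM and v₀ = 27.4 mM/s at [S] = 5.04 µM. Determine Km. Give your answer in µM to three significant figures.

From v = Vmax[S]/(Km+[S]), each point gives Vmax = v(Km+[S])/[S].
Equating: 8.07(Km+0.352)/0.352 = 27.4(Km+5.04)/5.04.
22.93·Km + 8.07 = 5.437·Km + 27.4, so (22.93 − 5.437)·Km = 27.4 − 8.07.
Km = 19.33/17.49 = 1.11 µM; then Vmax = 8.07(1.11+0.352)/0.352 = 33.4 mM/s.

1.11 µM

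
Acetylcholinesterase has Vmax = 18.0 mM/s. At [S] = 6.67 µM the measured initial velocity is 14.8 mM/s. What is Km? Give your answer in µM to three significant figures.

1.44 µM

v/Vmax = 14.8/18.0 = 0.8222 = [S]/(Km+[S]).
So Km + [S] = [S]/0.8222 = 8.112 µM, giving Km = 8.112 − 6.67 = 1.44 µM.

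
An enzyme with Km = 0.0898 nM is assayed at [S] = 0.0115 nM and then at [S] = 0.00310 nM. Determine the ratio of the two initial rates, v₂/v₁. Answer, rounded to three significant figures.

The fractional saturations are [S]/(Km+[S]) = 0.0115/0.1013 = 0.1135 and 0.00310/0.09290 = 0.03337.
v₂/v₁ is just their ratio: 0.03337/0.1135 = 0.294.

0.294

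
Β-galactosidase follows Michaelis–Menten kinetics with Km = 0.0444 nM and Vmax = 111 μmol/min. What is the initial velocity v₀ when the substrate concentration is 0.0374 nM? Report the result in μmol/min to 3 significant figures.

[S]/(Km+[S]) = 0.0374/0.08180 = 0.4572, the fractional saturation.
v = 0.4572 × Vmax = 0.4572 × 111 = 50.8 μmol/min.

50.8 μmol/min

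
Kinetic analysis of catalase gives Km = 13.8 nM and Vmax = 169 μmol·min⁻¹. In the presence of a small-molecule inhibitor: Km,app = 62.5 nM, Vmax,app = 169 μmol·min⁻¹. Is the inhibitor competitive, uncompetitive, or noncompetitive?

competitive

Km increases (13.8 → 62.5 nM) while Vmax is unchanged — the hallmark of competitive inhibition.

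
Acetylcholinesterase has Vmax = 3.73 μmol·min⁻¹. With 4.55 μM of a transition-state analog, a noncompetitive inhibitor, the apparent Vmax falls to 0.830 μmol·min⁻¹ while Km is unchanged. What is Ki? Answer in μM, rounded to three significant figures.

Noncompetitive: Vmax,app = Vmax/α with α = 1 + [I]/Ki.
α = Vmax/Vmax,app = 3.73/0.830 = 4.494.
Ki = [I]/(α − 1) = 4.55/3.494 = 1.30 μM.

1.30 μM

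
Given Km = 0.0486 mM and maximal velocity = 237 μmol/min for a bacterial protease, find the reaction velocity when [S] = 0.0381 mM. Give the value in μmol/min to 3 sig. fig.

v = Vmax·[S]/(Km + [S]) = 237 × 0.0381 / (0.0486 + 0.0381)
  = 9.030 / 0.08670 = 104 μmol/min.

104 μmol/min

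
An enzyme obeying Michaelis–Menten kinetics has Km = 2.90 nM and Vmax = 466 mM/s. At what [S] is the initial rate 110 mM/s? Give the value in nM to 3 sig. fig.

0.896 nM

Rearranging v = Vmax[S]/(Km+[S]) gives [S] = Km·v/(Vmax − v).
[S] = 2.90 × 110 / (466 − 110) = 319.0/356.0 = 0.896 nM.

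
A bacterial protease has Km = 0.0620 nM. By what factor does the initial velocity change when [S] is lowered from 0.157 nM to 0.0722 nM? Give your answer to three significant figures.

The fractional saturations are [S]/(Km+[S]) = 0.157/0.2190 = 0.7169 and 0.0722/0.1342 = 0.5380.
v₂/v₁ is just their ratio: 0.5380/0.7169 = 0.750.

0.750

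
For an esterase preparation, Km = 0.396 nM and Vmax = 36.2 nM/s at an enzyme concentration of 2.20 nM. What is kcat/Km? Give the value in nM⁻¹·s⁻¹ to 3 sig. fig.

kcat = Vmax/[E]total = 36.2/2.20 = 16.5 s⁻¹.
kcat/Km = 16.5/0.396 = 41.6 nM⁻¹·s⁻¹.

41.6 nM⁻¹·s⁻¹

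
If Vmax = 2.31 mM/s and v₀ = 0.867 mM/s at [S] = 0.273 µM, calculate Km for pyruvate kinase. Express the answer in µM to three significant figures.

From v = Vmax[S]/(Km+[S]), Km = [S](Vmax − v)/v.
Km = 0.273 × (2.31 − 0.867) / 0.867 = 0.3939/0.867 = 0.454 µM.

0.454 µM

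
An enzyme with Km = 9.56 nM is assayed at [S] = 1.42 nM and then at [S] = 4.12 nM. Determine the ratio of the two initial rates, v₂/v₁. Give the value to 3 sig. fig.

The fractional saturations are [S]/(Km+[S]) = 1.42/10.98 = 0.1293 and 4.12/13.68 = 0.3012.
v₂/v₁ is just their ratio: 0.3012/0.1293 = 2.33.

2.33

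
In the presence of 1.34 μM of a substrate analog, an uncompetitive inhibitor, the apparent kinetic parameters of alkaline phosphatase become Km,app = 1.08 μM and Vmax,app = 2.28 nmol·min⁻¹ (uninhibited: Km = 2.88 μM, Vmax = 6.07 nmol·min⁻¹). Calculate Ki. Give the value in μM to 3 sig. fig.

Uncompetitive: Vmax,app = Vmax/α (and Km,app = Km/α) with α = 1 + [I]/Ki.
α = Vmax/Vmax,app = 6.07/2.28 = 2.662.
Since α = 1 + [I]/Ki, [I]/Ki = 2.662 − 1 = 1.662 and Ki = 1.34/1.662 = 0.806 μM.

0.806 μM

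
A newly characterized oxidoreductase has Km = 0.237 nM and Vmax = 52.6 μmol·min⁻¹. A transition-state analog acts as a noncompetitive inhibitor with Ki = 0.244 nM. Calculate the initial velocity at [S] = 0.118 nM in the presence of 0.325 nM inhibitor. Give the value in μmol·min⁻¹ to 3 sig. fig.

With α = 1 + [I]/Ki = 1 + 0.325/0.244 = 2.332, the noncompetitive rate law is v = (Vmax/α)·[S] / (Km + [S]).
v = (52.6/2.332)×0.118 / (0.237 + 0.118) = 2.662/0.3550 = 7.50 μmol·min⁻¹.

7.50 μmol·min⁻¹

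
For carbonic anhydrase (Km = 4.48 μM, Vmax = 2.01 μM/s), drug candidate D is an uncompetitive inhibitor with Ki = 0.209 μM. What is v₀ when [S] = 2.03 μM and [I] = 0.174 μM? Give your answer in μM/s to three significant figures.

With α = 1 + [I]/Ki = 1 + 0.174/0.209 = 1.833, the uncompetitive rate law is v = (Vmax/α)·[S] / (Km/α + [S]).
v = (2.01/1.833)×2.03 / (4.48/1.833 + 2.03) = 2.227/4.475 = 0.498 μM/s.

0.498 μM/s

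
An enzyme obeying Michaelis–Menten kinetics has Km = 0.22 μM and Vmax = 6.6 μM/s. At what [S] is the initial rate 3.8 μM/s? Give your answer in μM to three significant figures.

0.299 μM

Rearranging v = Vmax[S]/(Km+[S]) gives [S] = Km·v/(Vmax − v).
[S] = 0.22 × 3.8 / (6.6 − 3.8) = 0.8360/2.800 = 0.299 μM.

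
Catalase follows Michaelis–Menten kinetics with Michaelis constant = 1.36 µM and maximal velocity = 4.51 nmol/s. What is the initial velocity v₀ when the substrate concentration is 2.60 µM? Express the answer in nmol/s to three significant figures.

2.96 nmol/s

[S]/(Km+[S]) = 2.60/3.960 = 0.6566, the fractional saturation.
v = 0.6566 × Vmax = 0.6566 × 4.51 = 2.96 nmol/s.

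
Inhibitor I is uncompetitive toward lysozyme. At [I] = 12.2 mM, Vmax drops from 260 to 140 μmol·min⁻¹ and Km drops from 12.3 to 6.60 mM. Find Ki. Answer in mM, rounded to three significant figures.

Uncompetitive: Vmax,app = Vmax/α (and Km,app = Km/α) with α = 1 + [I]/Ki.
α = Vmax/Vmax,app = 260/140 = 1.857.
Ki = [I]/(α − 1) = 12.2/0.8571 = 14.2 mM.

14.2 mM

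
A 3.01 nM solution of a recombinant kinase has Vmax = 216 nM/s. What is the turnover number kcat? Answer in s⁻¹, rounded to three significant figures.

kcat = Vmax/[E]total = 216 nM/s / 3.01 nM = 71.8 s⁻¹.

71.8 s⁻¹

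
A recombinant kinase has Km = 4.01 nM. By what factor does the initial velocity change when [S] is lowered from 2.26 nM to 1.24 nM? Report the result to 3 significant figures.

0.655

Since Vmax cancels, v₂/v₁ = [S]₂(Km+[S]₁) / [S]₁(Km+[S]₂).
= 1.24×(4.01+2.26) / (2.26×(4.01+1.24)) = 7.775/11.86 = 0.655.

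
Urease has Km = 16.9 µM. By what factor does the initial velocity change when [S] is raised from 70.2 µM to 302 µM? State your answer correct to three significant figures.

Since Vmax cancels, v₂/v₁ = [S]₂(Km+[S]₁) / [S]₁(Km+[S]₂).
= 302×(16.9+70.2) / (70.2×(16.9+302)) = 26300/22390 = 1.17.

1.17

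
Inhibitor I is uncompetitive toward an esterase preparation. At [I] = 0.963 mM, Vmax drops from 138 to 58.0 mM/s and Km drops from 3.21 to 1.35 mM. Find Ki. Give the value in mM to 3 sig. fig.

0.698 mM

Uncompetitive: Vmax,app = Vmax/α (and Km,app = Km/α) with α = 1 + [I]/Ki.
α = Vmax/Vmax,app = 138/58.0 = 2.379.
Since α = 1 + [I]/Ki, [I]/Ki = 2.379 − 1 = 1.379 and Ki = 0.963/1.379 = 0.698 mM.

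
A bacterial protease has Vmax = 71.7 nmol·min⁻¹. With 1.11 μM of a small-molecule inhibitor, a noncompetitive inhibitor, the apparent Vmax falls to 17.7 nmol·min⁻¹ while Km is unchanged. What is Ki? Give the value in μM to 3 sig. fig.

Noncompetitive: Vmax,app = Vmax/α with α = 1 + [I]/Ki.
α = Vmax/Vmax,app = 71.7/17.7 = 4.051.
Ki = [I]/(α − 1) = 1.11/3.051 = 0.364 μM.

0.364 μM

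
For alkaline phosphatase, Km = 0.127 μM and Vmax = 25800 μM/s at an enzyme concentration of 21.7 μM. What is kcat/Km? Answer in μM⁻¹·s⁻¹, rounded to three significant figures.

kcat = Vmax/[E]total = 25800/21.7 = 1190 s⁻¹.
kcat/Km = 1190/0.127 = 9360 μM⁻¹·s⁻¹.

9360 μM⁻¹·s⁻¹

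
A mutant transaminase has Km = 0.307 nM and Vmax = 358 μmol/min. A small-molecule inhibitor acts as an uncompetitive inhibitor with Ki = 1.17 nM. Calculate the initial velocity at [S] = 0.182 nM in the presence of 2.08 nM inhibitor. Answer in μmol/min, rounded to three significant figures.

α = 1 + [I]/Ki = 1 + 2.08/1.17 = 2.778.
For an uncompetitive inhibitor, both parameters are divided by α, giving Vmax/α and Km/α: Km,app = 0.111 nM, Vmax,app = 129 μmol/min.
v = Vmax,app·[S]/(Km,app + [S]) = 129 × 0.182/(0.111 + 0.182) = 80.2 μmol/min.

80.2 μmol/min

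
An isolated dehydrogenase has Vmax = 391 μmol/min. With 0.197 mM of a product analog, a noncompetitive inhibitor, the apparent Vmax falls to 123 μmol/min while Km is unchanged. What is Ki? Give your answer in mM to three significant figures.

Noncompetitive: Vmax,app = Vmax/α with α = 1 + [I]/Ki.
α = Vmax/Vmax,app = 391/123 = 3.179.
Ki = [I]/(α − 1) = 0.197/2.179 = 0.0904 mM.

0.0904 mM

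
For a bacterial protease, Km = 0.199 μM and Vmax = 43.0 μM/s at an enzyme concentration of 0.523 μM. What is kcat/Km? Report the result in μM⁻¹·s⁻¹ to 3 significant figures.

413 μM⁻¹·s⁻¹

kcat = Vmax/[E]total = 43.0/0.523 = 82.2 s⁻¹.
kcat/Km = 82.2/0.199 = 413 μM⁻¹·s⁻¹.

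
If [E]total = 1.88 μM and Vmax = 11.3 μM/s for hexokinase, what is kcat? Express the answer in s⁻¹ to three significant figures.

kcat = Vmax/[E]total = 11.3 μM/s / 1.88 μM = 6.01 s⁻¹.

6.01 s⁻¹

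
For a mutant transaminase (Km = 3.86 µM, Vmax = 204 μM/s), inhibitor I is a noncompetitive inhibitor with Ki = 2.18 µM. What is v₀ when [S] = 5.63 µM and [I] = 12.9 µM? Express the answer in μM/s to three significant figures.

17.5 μM/s

α = 1 + [I]/Ki = 1 + 12.9/2.18 = 6.917.
For a noncompetitive inhibitor, Vmax is reduced to Vmax/α while Km is unchanged: Km,app = 3.86 µM, Vmax,app = 29.5 μM/s.
v = Vmax,app·[S]/(Km,app + [S]) = 29.5 × 5.63/(3.86 + 5.63) = 17.5 μM/s.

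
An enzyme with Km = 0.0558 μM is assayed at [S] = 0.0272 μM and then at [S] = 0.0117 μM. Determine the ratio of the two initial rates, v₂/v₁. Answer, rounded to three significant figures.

0.529

Since Vmax cancels, v₂/v₁ = [S]₂(Km+[S]₁) / [S]₁(Km+[S]₂).
= 0.0117×(0.0558+0.0272) / (0.0272×(0.0558+0.0117)) = 0.0009711/0.001836 = 0.529.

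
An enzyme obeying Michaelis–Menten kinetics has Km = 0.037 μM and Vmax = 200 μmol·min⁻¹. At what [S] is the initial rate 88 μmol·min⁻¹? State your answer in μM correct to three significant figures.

Rearranging v = Vmax[S]/(Km+[S]) gives [S] = Km·v/(Vmax − v).
[S] = 0.037 × 88 / (200 − 88) = 3.256/112.0 = 0.0291 μM.

0.0291 μM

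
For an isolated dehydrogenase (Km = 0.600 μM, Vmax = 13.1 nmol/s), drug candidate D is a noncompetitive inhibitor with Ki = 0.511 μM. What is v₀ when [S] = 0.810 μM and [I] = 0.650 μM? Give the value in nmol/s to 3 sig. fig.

With α = 1 + [I]/Ki = 1 + 0.650/0.511 = 2.272, the noncompetitive rate law is v = (Vmax/α)·[S] / (Km + [S]).
v = (13.1/2.272)×0.810 / (0.600 + 0.810) = 4.670/1.410 = 3.31 nmol/s.

3.31 nmol/s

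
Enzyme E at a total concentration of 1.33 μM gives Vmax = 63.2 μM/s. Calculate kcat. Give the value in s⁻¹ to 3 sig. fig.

kcat = Vmax/[E]total = 63.2 μM/s / 1.33 μM = 47.5 s⁻¹.

47.5 s⁻¹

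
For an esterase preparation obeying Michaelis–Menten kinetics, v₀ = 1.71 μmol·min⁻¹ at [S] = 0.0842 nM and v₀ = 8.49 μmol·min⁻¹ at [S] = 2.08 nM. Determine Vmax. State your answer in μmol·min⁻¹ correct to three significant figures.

From v = Vmax[S]/(Km+[S]), each point gives Vmax = v(Km+[S])/[S].
Equating: 1.71(Km+0.0842)/0.0842 = 8.49(Km+2.08)/2.08.
20.31·Km + 1.71 = 4.082·Km + 8.49, so (20.31 − 4.082)·Km = 8.49 − 1.71.
Km = 6.780/16.23 = 0.418 nM; then Vmax = 1.71(0.418+0.0842)/0.0842 = 10.2 μmol·min⁻¹.

10.2 μmol·min⁻¹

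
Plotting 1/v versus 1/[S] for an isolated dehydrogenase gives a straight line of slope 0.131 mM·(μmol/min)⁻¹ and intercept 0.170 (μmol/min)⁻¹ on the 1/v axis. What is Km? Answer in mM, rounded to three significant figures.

y-intercept = 1/Vmax ⇒ Vmax = 5.88 μmol/min; slope = Km/Vmax ⇒ Km = slope × Vmax.
Km = 0.131 × 5.88 = 0.771 mM.

0.771 mM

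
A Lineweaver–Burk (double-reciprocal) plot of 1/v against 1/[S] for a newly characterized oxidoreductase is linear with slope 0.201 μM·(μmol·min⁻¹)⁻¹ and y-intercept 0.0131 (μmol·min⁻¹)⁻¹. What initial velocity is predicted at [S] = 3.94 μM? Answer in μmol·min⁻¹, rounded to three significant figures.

15.6 μmol·min⁻¹

The y-intercept is 1/Vmax, so Vmax = 1/0.0131 = 76.3 μmol·min⁻¹.
The slope is Km/Vmax, so Km = 0.201 × 76.3 = 15.3 μM.
Then v = 76.3 × 3.94/(15.3 + 3.94) = 15.6 μmol·min⁻¹.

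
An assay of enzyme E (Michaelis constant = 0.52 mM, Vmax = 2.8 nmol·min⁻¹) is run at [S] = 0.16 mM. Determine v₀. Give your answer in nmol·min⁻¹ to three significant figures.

0.659 nmol·min⁻¹

[S]/(Km+[S]) = 0.16/0.6800 = 0.2353, the fractional saturation.
v = 0.2353 × Vmax = 0.2353 × 2.8 = 0.659 nmol·min⁻¹.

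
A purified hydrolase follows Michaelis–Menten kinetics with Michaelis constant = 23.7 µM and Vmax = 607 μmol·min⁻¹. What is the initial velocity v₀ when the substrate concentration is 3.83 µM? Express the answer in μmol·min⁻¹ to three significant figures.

[S]/(Km+[S]) = 3.83/27.53 = 0.1391, the fractional saturation.
v = 0.1391 × Vmax = 0.1391 × 607 = 84.4 μmol·min⁻¹.

84.4 μmol·min⁻¹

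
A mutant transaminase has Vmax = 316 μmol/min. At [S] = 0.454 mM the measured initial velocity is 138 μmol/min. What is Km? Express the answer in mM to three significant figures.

0.586 mM

From v = Vmax[S]/(Km+[S]), Km = [S](Vmax − v)/v.
Km = 0.454 × (316 − 138) / 138 = 80.81/138 = 0.586 mM.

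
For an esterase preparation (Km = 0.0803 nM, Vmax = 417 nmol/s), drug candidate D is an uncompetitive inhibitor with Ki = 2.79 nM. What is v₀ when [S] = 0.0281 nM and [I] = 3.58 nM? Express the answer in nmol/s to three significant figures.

81.1 nmol/s

With α = 1 + [I]/Ki = 1 + 3.58/2.79 = 2.283, the uncompetitive rate law is v = (Vmax/α)·[S] / (Km/α + [S]).
v = (417/2.283)×0.0281 / (0.0803/2.283 + 0.0281) = 5.132/0.06327 = 81.1 nmol/s.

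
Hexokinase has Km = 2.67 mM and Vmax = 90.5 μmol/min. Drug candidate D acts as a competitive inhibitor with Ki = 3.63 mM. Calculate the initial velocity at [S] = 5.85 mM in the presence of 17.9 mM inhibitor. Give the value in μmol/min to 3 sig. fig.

With α = 1 + [I]/Ki = 1 + 17.9/3.63 = 5.931, the competitive rate law is v = Vmax[S] / (αKm + [S]).
v = 90.5×5.85 / (5.931×2.67 + 5.85) = 529.4/21.69 = 24.4 μmol/min.

24.4 μmol/min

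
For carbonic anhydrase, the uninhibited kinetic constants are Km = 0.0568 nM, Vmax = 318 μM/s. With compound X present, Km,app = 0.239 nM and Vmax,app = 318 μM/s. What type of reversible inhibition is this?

Km increases (0.0568 → 0.239 nM) while Vmax is unchanged — the hallmark of competitive inhibition.

competitive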